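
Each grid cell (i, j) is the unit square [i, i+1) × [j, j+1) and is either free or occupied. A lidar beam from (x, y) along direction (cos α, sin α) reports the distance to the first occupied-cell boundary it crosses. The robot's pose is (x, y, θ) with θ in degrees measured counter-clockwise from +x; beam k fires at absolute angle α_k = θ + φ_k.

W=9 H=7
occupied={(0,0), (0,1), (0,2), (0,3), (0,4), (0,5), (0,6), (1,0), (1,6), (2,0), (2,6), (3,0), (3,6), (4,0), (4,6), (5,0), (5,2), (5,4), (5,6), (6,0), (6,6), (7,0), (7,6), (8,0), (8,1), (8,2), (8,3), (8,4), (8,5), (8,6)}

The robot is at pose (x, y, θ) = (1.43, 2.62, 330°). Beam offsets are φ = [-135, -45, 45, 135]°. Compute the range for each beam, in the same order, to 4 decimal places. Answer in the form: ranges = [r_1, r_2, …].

beam 1: φ=-135°, α=195°
  cosα=-0.9659 sinα=-0.2588 | (1,2) | tMaxX 0.4452 tMaxY 2.3955 | tΔX 1.0353 tΔY 3.8637
    t=0.4452 [x] (0,2) — stop
  → r_1 = 0.4452
beam 2: φ=-45°, α=285°
  cosα=0.2588 sinα=-0.9659 | (1,2) | tMaxX 2.2023 tMaxY 0.6419 | tΔX 3.8637 tΔY 1.0353
    t=0.6419 [y] (1,1)
    t=1.6771 [y] (1,0) — stop
  → r_2 = 1.6771
beam 3: φ=45°, α=15°
  cosα=0.9659 sinα=0.2588 | (1,2) | tMaxX 0.5901 tMaxY 1.4682 | tΔX 1.0353 tΔY 3.8637
    t=0.5901 [x] (2,2)
    t=1.4682 [y] (2,3)
    t=1.6254 [x] (3,3)
    t=2.6607 [x] (4,3)
    t=3.6959 [x] (5,3)
    t=4.7312 [x] (6,3)
    t=5.3319 [y] (6,4)
    t=5.7665 [x] (7,4)
    t=6.8018 [x] (8,4) — stop
  → r_3 = 6.8018
beam 4: φ=135°, α=105°
  cosα=-0.2588 sinα=0.9659 | (1,2) | tMaxX 1.6614 tMaxY 0.3934 | tΔX 3.8637 tΔY 1.0353
    t=0.3934 [y] (1,3)
    t=1.4287 [y] (1,4)
    t=1.6614 [x] (0,4) — stop
  → r_4 = 1.6614

ranges = [0.4452, 1.6771, 6.8018, 1.6614]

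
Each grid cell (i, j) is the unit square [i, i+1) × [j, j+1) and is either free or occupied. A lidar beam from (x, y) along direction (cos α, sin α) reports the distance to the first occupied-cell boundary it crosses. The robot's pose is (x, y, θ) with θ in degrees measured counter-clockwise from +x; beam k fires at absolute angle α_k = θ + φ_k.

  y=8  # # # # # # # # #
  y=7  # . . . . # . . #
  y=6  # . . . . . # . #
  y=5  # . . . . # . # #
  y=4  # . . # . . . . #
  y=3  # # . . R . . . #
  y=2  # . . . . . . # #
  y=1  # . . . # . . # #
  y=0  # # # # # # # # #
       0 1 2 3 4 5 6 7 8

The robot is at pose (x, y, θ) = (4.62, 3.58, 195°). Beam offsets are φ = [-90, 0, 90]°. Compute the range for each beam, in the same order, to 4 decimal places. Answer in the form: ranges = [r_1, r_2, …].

beam 1: φ=-90°, α=105°
  d=(-0.2588,0.9659)  start (4,3)  tX=2.3955 tY=0.4348  stride 1/|dx|=3.8637 1/|dy|=1.0353
    cross y-line → (4,4), t=0.4348
    cross y-line → (4,5), t=1.4701
    cross x-line → (3,5), t=2.3955
    cross y-line → (3,6), t=2.5054
    cross y-line → (3,7), t=3.5406
    cross y-line → (3,8), t=4.5759 (wall)
  → r_1 = 4.5759
beam 2: φ=0°, α=195°
  d=(-0.9659,-0.2588)  start (4,3)  tX=0.6419 tY=2.2409  stride 1/|dx|=1.0353 1/|dy|=3.8637
    cross x-line → (3,3), t=0.6419
    cross x-line → (2,3), t=1.6771
    cross y-line → (2,2), t=2.2409
    cross x-line → (1,2), t=2.7124
    cross x-line → (0,2), t=3.7477 (wall)
  → r_2 = 3.7477
beam 3: φ=90°, α=285°
  d=(0.2588,-0.9659)  start (4,3)  tX=1.4682 tY=0.6005  stride 1/|dx|=3.8637 1/|dy|=1.0353
    cross y-line → (4,2), t=0.6005
    cross x-line → (5,2), t=1.4682
    cross y-line → (5,1), t=1.6357
    cross y-line → (5,0), t=2.6710 (wall)
  → r_3 = 2.6710

ranges = [4.5759, 3.7477, 2.6710]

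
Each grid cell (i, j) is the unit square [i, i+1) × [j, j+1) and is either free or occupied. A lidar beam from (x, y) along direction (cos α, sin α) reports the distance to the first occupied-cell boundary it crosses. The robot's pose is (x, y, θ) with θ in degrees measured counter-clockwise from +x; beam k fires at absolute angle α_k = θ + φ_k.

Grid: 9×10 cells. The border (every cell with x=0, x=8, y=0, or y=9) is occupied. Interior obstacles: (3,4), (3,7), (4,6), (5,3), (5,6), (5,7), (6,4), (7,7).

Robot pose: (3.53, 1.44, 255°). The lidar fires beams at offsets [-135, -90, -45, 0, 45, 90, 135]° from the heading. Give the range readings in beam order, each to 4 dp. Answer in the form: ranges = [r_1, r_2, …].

ranges = [5.0600, 2.6192, 0.8800, 0.4555, 0.5081, 1.7000, 5.1615]

beam 1: φ=-135°, α=120°
  cosα=-0.5000 sinα=0.8660 | (3,1) | tMaxX 1.0600 tMaxY 0.6466 | tΔX 2.0000 tΔY 1.1547
    t=0.6466 [y] (3,2)
    t=1.0600 [x] (2,2)
    t=1.8013 [y] (2,3)
    t=2.9560 [y] (2,4)
    t=3.0600 [x] (1,4)
    t=4.1107 [y] (1,5)
    t=5.0600 [x] (0,5) — stop
  → r_1 = 5.0600
beam 2: φ=-90°, α=165°
  cosα=-0.9659 sinα=0.2588 | (3,1) | tMaxX 0.5487 tMaxY 2.1637 | tΔX 1.0353 tΔY 3.8637
    t=0.5487 [x] (2,1)
    t=1.5840 [x] (1,1)
    t=2.1637 [y] (1,2)
    t=2.6192 [x] (0,2) — stop
  → r_2 = 2.6192
beam 3: φ=-45°, α=210°
  cosα=-0.8660 sinα=-0.5000 | (3,1) | tMaxX 0.6120 tMaxY 0.8800 | tΔX 1.1547 tΔY 2.0000
    t=0.6120 [x] (2,1)
    t=0.8800 [y] (2,0) — stop
  → r_3 = 0.8800
beam 4: φ=0°, α=255°
  cosα=-0.2588 sinα=-0.9659 | (3,1) | tMaxX 2.0478 tMaxY 0.4555 | tΔX 3.8637 tΔY 1.0353
    t=0.4555 [y] (3,0) — stop
  → r_4 = 0.4555
beam 5: φ=45°, α=300°
  cosα=0.5000 sinα=-0.8660 | (3,1) | tMaxX 0.9400 tMaxY 0.5081 | tΔX 2.0000 tΔY 1.1547
    t=0.5081 [y] (3,0) — stop
  → r_5 = 0.5081
beam 6: φ=90°, α=345°
  cosα=0.9659 sinα=-0.2588 | (3,1) | tMaxX 0.4866 tMaxY 1.7000 | tΔX 1.0353 tΔY 3.8637
    t=0.4866 [x] (4,1)
    t=1.5219 [x] (5,1)
    t=1.7000 [y] (5,0) — stop
  → r_6 = 1.7000
beam 7: φ=135°, α=30°
  cosα=0.8660 sinα=0.5000 | (3,1) | tMaxX 0.5427 tMaxY 1.1200 | tΔX 1.1547 tΔY 2.0000
    t=0.5427 [x] (4,1)
    t=1.1200 [y] (4,2)
    t=1.6974 [x] (5,2)
    t=2.8521 [x] (6,2)
    t=3.1200 [y] (6,3)
    t=4.0068 [x] (7,3)
    t=5.1200 [y] (7,4)
    t=5.1615 [x] (8,4) — stop
  → r_7 = 5.1615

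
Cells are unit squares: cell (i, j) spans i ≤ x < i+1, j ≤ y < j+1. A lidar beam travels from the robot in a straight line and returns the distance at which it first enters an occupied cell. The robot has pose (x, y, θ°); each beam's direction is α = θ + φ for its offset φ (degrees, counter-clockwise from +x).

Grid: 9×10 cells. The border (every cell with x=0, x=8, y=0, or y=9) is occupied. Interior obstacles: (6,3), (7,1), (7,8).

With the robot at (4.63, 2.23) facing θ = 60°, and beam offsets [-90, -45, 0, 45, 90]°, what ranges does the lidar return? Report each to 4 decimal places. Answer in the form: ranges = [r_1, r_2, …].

ranges = [2.4600, 3.4889, 6.6626, 7.0088, 4.1916]

beam 1: φ=-90°, α=330°
  d=(0.8660,-0.5000)  start (4,2)  tX=0.4272 tY=0.4600  stride 1/|dx|=1.1547 1/|dy|=2.0000
    cross x-line → (5,2), t=0.4272
    cross y-line → (5,1), t=0.4600
    cross x-line → (6,1), t=1.5819
    cross y-line → (6,0), t=2.4600 (wall)
  → r_1 = 2.4600
beam 2: φ=-45°, α=15°
  d=(0.9659,0.2588)  start (4,2)  tX=0.3831 tY=2.9751  stride 1/|dx|=1.0353 1/|dy|=3.8637
    cross x-line → (5,2), t=0.3831
    cross x-line → (6,2), t=1.4183
    cross x-line → (7,2), t=2.4536
    cross y-line → (7,3), t=2.9751
    cross x-line → (8,3), t=3.4889 (wall)
  → r_2 = 3.4889
beam 3: φ=0°, α=60°
  d=(0.5000,0.8660)  start (4,2)  tX=0.7400 tY=0.8891  stride 1/|dx|=2.0000 1/|dy|=1.1547
    cross x-line → (5,2), t=0.7400
    cross y-line → (5,3), t=0.8891
    cross y-line → (5,4), t=2.0438
    cross x-line → (6,4), t=2.7400
    cross y-line → (6,5), t=3.1985
    cross y-line → (6,6), t=4.3532
    cross x-line → (7,6), t=4.7400
    cross y-line → (7,7), t=5.5079
    cross y-line → (7,8), t=6.6626 (wall)
  → r_3 = 6.6626
beam 4: φ=45°, α=105°
  d=(-0.2588,0.9659)  start (4,2)  tX=2.4341 tY=0.7972  stride 1/|dx|=3.8637 1/|dy|=1.0353
    cross y-line → (4,3), t=0.7972
    cross y-line → (4,4), t=1.8324
    cross x-line → (3,4), t=2.4341
    cross y-line → (3,5), t=2.8677
    cross y-line → (3,6), t=3.9030
    cross y-line → (3,7), t=4.9383
    cross y-line → (3,8), t=5.9735
    cross x-line → (2,8), t=6.2978
    cross y-line → (2,9), t=7.0088 (wall)
  → r_4 = 7.0088
beam 5: φ=90°, α=150°
  d=(-0.8660,0.5000)  start (4,2)  tX=0.7275 tY=1.5400  stride 1/|dx|=1.1547 1/|dy|=2.0000
    cross x-line → (3,2), t=0.7275
    cross y-line → (3,3), t=1.5400
    cross x-line → (2,3), t=1.8822
    cross x-line → (1,3), t=3.0369
    cross y-line → (1,4), t=3.5400
    cross x-line → (0,4), t=4.1916 (wall)
  → r_5 = 4.1916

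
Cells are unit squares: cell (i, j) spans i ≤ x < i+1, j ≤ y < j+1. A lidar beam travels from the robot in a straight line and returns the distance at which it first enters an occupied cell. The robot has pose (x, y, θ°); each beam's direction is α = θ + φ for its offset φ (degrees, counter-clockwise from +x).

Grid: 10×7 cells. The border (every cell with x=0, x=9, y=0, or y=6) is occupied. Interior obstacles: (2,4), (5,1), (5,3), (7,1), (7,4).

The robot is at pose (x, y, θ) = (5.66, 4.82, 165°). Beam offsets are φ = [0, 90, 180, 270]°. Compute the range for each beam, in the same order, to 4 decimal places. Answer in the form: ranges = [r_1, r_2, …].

ranges = [4.5592, 0.8489, 1.3873, 1.2216]

beam 1: φ=0°, α=165°
  dir = (cos 165°, sin 165°) = (-0.9659, 0.2588); from cell (5,4)
  next x-line at t=0.6833, next y-line at t=0.6955; Δt_x=1.0353, Δt_y=3.8637
    x: enter (4,4) at t=0.6833
    y: enter (4,5) at t=0.6955
    x: enter (3,5) at t=1.7186
    x: enter (2,5) at t=2.7538
    x: enter (1,5) at t=3.7891
    y: enter (1,6) at t=4.5592 ← occupied
  → r_1 = 4.5592
beam 2: φ=90°, α=255°
  dir = (cos 255°, sin 255°) = (-0.2588, -0.9659); from cell (5,4)
  next x-line at t=2.5500, next y-line at t=0.8489; Δt_x=3.8637, Δt_y=1.0353
    y: enter (5,3) at t=0.8489 ← occupied
  → r_2 = 0.8489
beam 3: φ=180°, α=345°
  dir = (cos 345°, sin 345°) = (0.9659, -0.2588); from cell (5,4)
  next x-line at t=0.3520, next y-line at t=3.1682; Δt_x=1.0353, Δt_y=3.8637
    x: enter (6,4) at t=0.3520
    x: enter (7,4) at t=1.3873 ← occupied
  → r_3 = 1.3873
beam 4: φ=270°, α=75°
  dir = (cos 75°, sin 75°) = (0.2588, 0.9659); from cell (5,4)
  next x-line at t=1.3137, next y-line at t=0.1863; Δt_x=3.8637, Δt_y=1.0353
    y: enter (5,5) at t=0.1863
    y: enter (5,6) at t=1.2216 ← occupied
  → r_4 = 1.2216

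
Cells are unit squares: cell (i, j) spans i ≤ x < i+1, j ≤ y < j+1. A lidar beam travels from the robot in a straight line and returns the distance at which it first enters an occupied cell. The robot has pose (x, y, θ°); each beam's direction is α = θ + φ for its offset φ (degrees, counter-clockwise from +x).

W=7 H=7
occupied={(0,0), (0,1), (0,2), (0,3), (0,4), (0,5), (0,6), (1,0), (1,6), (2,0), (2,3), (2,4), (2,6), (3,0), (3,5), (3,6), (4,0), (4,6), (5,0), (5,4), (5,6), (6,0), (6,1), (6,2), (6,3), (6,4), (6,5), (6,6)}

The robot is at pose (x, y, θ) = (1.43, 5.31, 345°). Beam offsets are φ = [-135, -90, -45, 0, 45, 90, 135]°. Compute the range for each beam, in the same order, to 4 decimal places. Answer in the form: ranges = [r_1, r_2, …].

ranges = [0.4965, 1.6614, 1.1400, 1.1977, 1.3800, 0.7143, 0.7967]

beam 1: φ=-135°, α=210°
  d=(-0.8660,-0.5000)  start (1,5)  tX=0.4965 tY=0.6200  stride 1/|dx|=1.1547 1/|dy|=2.0000
    cross x-line → (0,5), t=0.4965 (wall)
  → r_1 = 0.4965
beam 2: φ=-90°, α=255°
  d=(-0.2588,-0.9659)  start (1,5)  tX=1.6614 tY=0.3209  stride 1/|dx|=3.8637 1/|dy|=1.0353
    cross y-line → (1,4), t=0.3209
    cross y-line → (1,3), t=1.3562
    cross x-line → (0,3), t=1.6614 (wall)
  → r_2 = 1.6614
beam 3: φ=-45°, α=300°
  d=(0.5000,-0.8660)  start (1,5)  tX=1.1400 tY=0.3580  stride 1/|dx|=2.0000 1/|dy|=1.1547
    cross y-line → (1,4), t=0.3580
    cross x-line → (2,4), t=1.1400 (wall)
  → r_3 = 1.1400
beam 4: φ=0°, α=345°
  d=(0.9659,-0.2588)  start (1,5)  tX=0.5901 tY=1.1977  stride 1/|dx|=1.0353 1/|dy|=3.8637
    cross x-line → (2,5), t=0.5901
    cross y-line → (2,4), t=1.1977 (wall)
  → r_4 = 1.1977
beam 5: φ=45°, α=30°
  d=(0.8660,0.5000)  start (1,5)  tX=0.6582 tY=1.3800  stride 1/|dx|=1.1547 1/|dy|=2.0000
    cross x-line → (2,5), t=0.6582
    cross y-line → (2,6), t=1.3800 (wall)
  → r_5 = 1.3800
beam 6: φ=90°, α=75°
  d=(0.2588,0.9659)  start (1,5)  tX=2.2023 tY=0.7143  stride 1/|dx|=3.8637 1/|dy|=1.0353
    cross y-line → (1,6), t=0.7143 (wall)
  → r_6 = 0.7143
beam 7: φ=135°, α=120°
  d=(-0.5000,0.8660)  start (1,5)  tX=0.8600 tY=0.7967  stride 1/|dx|=2.0000 1/|dy|=1.1547
    cross y-line → (1,6), t=0.7967 (wall)
  → r_7 = 0.7967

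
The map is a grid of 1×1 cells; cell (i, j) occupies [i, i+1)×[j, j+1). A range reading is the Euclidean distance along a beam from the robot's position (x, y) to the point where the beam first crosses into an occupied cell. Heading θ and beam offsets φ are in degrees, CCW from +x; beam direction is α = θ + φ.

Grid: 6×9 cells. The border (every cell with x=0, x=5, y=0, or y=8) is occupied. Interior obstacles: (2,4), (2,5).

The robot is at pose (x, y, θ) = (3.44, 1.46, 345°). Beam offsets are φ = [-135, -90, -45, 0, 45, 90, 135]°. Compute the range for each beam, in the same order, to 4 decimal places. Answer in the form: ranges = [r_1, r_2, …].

ranges = [0.9200, 0.4762, 0.5312, 1.6150, 1.8013, 6.0274, 4.8800]

beam 1: φ=-135°, α=210°
  direction (-0.8660, -0.5000); cell (3,1); t to first gridline: x 0.5081, y 0.9200 (then +1.1547 / +2.0000)
    (2,1) via x @ 0.5081
    (2,0) via y @ 0.9200  # hit
  → r_1 = 0.9200
beam 2: φ=-90°, α=255°
  direction (-0.2588, -0.9659); cell (3,1); t to first gridline: x 1.7000, y 0.4762 (then +3.8637 / +1.0353)
    (3,0) via y @ 0.4762  # hit
  → r_2 = 0.4762
beam 3: φ=-45°, α=300°
  direction (0.5000, -0.8660); cell (3,1); t to first gridline: x 1.1200, y 0.5312 (then +2.0000 / +1.1547)
    (3,0) via y @ 0.5312  # hit
  → r_3 = 0.5312
beam 4: φ=0°, α=345°
  direction (0.9659, -0.2588); cell (3,1); t to first gridline: x 0.5798, y 1.7773 (then +1.0353 / +3.8637)
    (4,1) via x @ 0.5798
    (5,1) via x @ 1.6150  # hit
  → r_4 = 1.6150
beam 5: φ=45°, α=30°
  direction (0.8660, 0.5000); cell (3,1); t to first gridline: x 0.6466, y 1.0800 (then +1.1547 / +2.0000)
    (4,1) via x @ 0.6466
    (4,2) via y @ 1.0800
    (5,2) via x @ 1.8013  # hit
  → r_5 = 1.8013
beam 6: φ=90°, α=75°
  direction (0.2588, 0.9659); cell (3,1); t to first gridline: x 2.1637, y 0.5590 (then +3.8637 / +1.0353)
    (3,2) via y @ 0.5590
    (3,3) via y @ 1.5943
    (4,3) via x @ 2.1637
    (4,4) via y @ 2.6296
    (4,5) via y @ 3.6649
    (4,6) via y @ 4.7002
    (4,7) via y @ 5.7354
    (5,7) via x @ 6.0274  # hit
  → r_6 = 6.0274
beam 7: φ=135°, α=120°
  direction (-0.5000, 0.8660); cell (3,1); t to first gridline: x 0.8800, y 0.6235 (then +2.0000 / +1.1547)
    (3,2) via y @ 0.6235
    (2,2) via x @ 0.8800
    (2,3) via y @ 1.7782
    (1,3) via x @ 2.8800
    (1,4) via y @ 2.9329
    (1,5) via y @ 4.0876
    (0,5) via x @ 4.8800  # hit
  → r_7 = 4.8800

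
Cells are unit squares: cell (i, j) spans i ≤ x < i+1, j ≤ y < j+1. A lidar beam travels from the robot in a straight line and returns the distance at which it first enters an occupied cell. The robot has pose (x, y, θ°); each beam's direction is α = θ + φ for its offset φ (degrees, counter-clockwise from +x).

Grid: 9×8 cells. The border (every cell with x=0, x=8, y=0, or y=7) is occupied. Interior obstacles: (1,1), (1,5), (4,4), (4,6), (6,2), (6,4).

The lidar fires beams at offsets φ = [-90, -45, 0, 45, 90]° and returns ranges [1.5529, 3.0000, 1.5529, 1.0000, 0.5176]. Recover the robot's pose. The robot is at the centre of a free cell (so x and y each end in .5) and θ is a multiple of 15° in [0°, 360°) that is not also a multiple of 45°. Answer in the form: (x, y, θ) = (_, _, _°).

(x, y, θ) = (6.5, 6.5, 345°)

Enumerate (i+0.5, j+0.5, θ) over the 36 free cells and 16 admissible headings. For each, cast all 5 beams and compare to the given ranges.
  (1.5, 3.5, 300°): beam 1 = 0.5774 ≠ 1.5529 ✗
  (4.5, 2.5, 195°): beam 2 = 4.0415 ≠ 3.0000 ✗
  (5.5, 1.5, 330°): beam 1 = 0.5774 ≠ 1.5529 ✗
  (1.5, 4.5, 15°): beam 1 = 3.6235 ≠ 1.5529 ✗
  …
  (6.5, 6.5, 345°): r_1=1.5529, r_2=3.0000, r_3=1.5529, r_4=1.0000, r_5=0.5176 — all match ✓
Only this pose fits every beam.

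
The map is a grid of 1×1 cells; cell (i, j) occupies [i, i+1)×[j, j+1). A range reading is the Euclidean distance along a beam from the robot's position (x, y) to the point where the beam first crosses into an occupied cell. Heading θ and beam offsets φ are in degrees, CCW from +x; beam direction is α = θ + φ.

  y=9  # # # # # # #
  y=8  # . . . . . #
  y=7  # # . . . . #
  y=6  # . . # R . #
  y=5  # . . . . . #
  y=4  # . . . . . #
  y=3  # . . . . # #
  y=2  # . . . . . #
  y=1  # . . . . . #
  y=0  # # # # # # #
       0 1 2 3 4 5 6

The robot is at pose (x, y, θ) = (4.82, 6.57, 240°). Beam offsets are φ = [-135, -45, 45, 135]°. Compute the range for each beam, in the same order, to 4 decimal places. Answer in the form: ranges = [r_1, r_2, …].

ranges = [2.5157, 0.8489, 2.6607, 1.2216]

beam 1: φ=-135°, α=105°
  cosα=-0.2588 sinα=0.9659 | (4,6) | tMaxX 3.1682 tMaxY 0.4452 | tΔX 3.8637 tΔY 1.0353
    t=0.4452 [y] (4,7)
    t=1.4804 [y] (4,8)
    t=2.5157 [y] (4,9) — stop
  → r_1 = 2.5157
beam 2: φ=-45°, α=195°
  cosα=-0.9659 sinα=-0.2588 | (4,6) | tMaxX 0.8489 tMaxY 2.2023 | tΔX 1.0353 tΔY 3.8637
    t=0.8489 [x] (3,6) — stop
  → r_2 = 0.8489
beam 3: φ=45°, α=285°
  cosα=0.2588 sinα=-0.9659 | (4,6) | tMaxX 0.6955 tMaxY 0.5901 | tΔX 3.8637 tΔY 1.0353
    t=0.5901 [y] (4,5)
    t=0.6955 [x] (5,5)
    t=1.6254 [y] (5,4)
    t=2.6607 [y] (5,3) — stop
  → r_3 = 2.6607
beam 4: φ=135°, α=15°
  cosα=0.9659 sinα=0.2588 | (4,6) | tMaxX 0.1863 tMaxY 1.6614 | tΔX 1.0353 tΔY 3.8637
    t=0.1863 [x] (5,6)
    t=1.2216 [x] (6,6) — stop
  → r_4 = 1.2216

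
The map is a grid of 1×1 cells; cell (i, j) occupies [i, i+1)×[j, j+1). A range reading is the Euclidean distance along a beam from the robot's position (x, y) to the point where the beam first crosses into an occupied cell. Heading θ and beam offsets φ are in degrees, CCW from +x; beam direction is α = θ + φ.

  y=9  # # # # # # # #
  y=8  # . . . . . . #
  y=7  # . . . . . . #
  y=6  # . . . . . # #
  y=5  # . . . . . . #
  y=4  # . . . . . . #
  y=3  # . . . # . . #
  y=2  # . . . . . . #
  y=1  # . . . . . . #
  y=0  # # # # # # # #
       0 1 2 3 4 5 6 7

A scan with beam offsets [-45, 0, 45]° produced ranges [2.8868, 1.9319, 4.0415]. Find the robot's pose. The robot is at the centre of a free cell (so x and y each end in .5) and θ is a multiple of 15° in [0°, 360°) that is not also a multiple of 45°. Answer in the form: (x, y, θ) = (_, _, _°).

The pose lattice has 46·16 = 736 candidates. Test each by forward raycasting.
  (3.5, 1.5, 60°): beam 1 = 3.6235 ≠ 2.8868 ✗
  (6.5, 5.5, 330°): beam 1 = 1.9319 ≠ 2.8868 ✗
  (1.5, 6.5, 300°): beam 1 = 1.9319 ≠ 2.8868 ✗
  (3.5, 1.5, 240°): beam 1 = 1.9319 ≠ 2.8868 ✗
  …
  (4.5, 5.5, 15°): r_1=2.8868, r_2=1.9319, r_3=4.0415 — all match ✓
Unique over the lattice → pose = (4.5, 5.5, 15°).

(x, y, θ) = (4.5, 5.5, 15°)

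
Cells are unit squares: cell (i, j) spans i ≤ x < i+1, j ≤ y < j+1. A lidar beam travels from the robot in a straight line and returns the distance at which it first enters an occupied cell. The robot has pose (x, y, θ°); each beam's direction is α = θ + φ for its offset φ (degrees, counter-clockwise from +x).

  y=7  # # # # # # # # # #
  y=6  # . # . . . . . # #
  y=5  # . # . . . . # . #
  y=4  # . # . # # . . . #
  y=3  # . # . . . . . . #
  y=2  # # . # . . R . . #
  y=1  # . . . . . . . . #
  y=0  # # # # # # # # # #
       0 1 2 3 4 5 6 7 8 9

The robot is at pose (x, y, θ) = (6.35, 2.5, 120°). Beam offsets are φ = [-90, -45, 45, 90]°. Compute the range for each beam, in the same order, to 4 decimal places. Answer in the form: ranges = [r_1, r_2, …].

beam 1: φ=-90°, α=30°
  cosα=0.8660 sinα=0.5000 | (6,2) | tMaxX 0.7506 tMaxY 1.0000 | tΔX 1.1547 tΔY 2.0000
    t=0.7506 [x] (7,2)
    t=1.0000 [y] (7,3)
    t=1.9053 [x] (8,3)
    t=3.0000 [y] (8,4)
    t=3.0600 [x] (9,4) — stop
  → r_1 = 3.0600
beam 2: φ=-45°, α=75°
  cosα=0.2588 sinα=0.9659 | (6,2) | tMaxX 2.5114 tMaxY 0.5176 | tΔX 3.8637 tΔY 1.0353
    t=0.5176 [y] (6,3)
    t=1.5529 [y] (6,4)
    t=2.5114 [x] (7,4)
    t=2.5882 [y] (7,5) — stop
  → r_2 = 2.5882
beam 3: φ=45°, α=165°
  cosα=-0.9659 sinα=0.2588 | (6,2) | tMaxX 0.3623 tMaxY 1.9319 | tΔX 1.0353 tΔY 3.8637
    t=0.3623 [x] (5,2)
    t=1.3976 [x] (4,2)
    t=1.9319 [y] (4,3)
    t=2.4329 [x] (3,3)
    t=3.4682 [x] (2,3) — stop
  → r_3 = 3.4682
beam 4: φ=90°, α=210°
  cosα=-0.8660 sinα=-0.5000 | (6,2) | tMaxX 0.4041 tMaxY 1.0000 | tΔX 1.1547 tΔY 2.0000
    t=0.4041 [x] (5,2)
    t=1.0000 [y] (5,1)
    t=1.5588 [x] (4,1)
    t=2.7135 [x] (3,1)
    t=3.0000 [y] (3,0) — stop
  → r_4 = 3.0000

ranges = [3.0600, 2.5882, 3.4682, 3.0000]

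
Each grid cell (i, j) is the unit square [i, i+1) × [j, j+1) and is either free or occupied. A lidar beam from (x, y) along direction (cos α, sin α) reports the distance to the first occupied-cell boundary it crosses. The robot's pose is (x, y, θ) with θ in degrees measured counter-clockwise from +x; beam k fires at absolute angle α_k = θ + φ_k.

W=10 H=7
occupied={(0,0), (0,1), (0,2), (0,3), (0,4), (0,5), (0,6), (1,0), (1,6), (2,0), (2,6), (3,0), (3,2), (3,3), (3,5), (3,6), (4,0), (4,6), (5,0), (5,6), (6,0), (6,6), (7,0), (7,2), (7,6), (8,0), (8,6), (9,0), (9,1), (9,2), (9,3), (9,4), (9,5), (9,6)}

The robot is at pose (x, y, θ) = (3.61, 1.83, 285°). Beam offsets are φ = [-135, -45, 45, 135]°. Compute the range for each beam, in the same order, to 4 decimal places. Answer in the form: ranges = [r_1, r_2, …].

ranges = [0.3400, 0.9584, 1.6600, 0.1963]

beam 1: φ=-135°, α=150°
  direction (-0.8660, 0.5000); cell (3,1); t to first gridline: x 0.7044, y 0.3400 (then +1.1547 / +2.0000)
    (3,2) via y @ 0.3400  # hit
  → r_1 = 0.3400
beam 2: φ=-45°, α=240°
  direction (-0.5000, -0.8660); cell (3,1); t to first gridline: x 1.2200, y 0.9584 (then +2.0000 / +1.1547)
    (3,0) via y @ 0.9584  # hit
  → r_2 = 0.9584
beam 3: φ=45°, α=330°
  direction (0.8660, -0.5000); cell (3,1); t to first gridline: x 0.4503, y 1.6600 (then +1.1547 / +2.0000)
    (4,1) via x @ 0.4503
    (5,1) via x @ 1.6050
    (5,0) via y @ 1.6600  # hit
  → r_3 = 1.6600
beam 4: φ=135°, α=60°
  direction (0.5000, 0.8660); cell (3,1); t to first gridline: x 0.7800, y 0.1963 (then +2.0000 / +1.1547)
    (3,2) via y @ 0.1963  # hit
  → r_4 = 0.1963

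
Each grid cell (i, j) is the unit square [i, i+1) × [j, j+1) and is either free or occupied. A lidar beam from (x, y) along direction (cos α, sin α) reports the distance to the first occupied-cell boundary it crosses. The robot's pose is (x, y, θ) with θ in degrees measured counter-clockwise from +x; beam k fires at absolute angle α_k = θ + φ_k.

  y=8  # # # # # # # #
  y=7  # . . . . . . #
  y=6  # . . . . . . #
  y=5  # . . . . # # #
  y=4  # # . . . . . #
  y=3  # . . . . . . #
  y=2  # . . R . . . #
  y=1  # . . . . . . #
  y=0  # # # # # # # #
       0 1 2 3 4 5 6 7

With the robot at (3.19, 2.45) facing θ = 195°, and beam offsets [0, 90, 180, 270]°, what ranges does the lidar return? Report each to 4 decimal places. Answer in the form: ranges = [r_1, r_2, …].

ranges = [2.2673, 1.5012, 3.9444, 5.7458]

beam 1: φ=0°, α=195°
  dir = (cos 195°, sin 195°) = (-0.9659, -0.2588); from cell (3,2)
  next x-line at t=0.1967, next y-line at t=1.7387; Δt_x=1.0353, Δt_y=3.8637
    x: enter (2,2) at t=0.1967
    x: enter (1,2) at t=1.2320
    y: enter (1,1) at t=1.7387
    x: enter (0,1) at t=2.2673 ← occupied
  → r_1 = 2.2673
beam 2: φ=90°, α=285°
  dir = (cos 285°, sin 285°) = (0.2588, -0.9659); from cell (3,2)
  next x-line at t=3.1296, next y-line at t=0.4659; Δt_x=3.8637, Δt_y=1.0353
    y: enter (3,1) at t=0.4659
    y: enter (3,0) at t=1.5012 ← occupied
  → r_2 = 1.5012
beam 3: φ=180°, α=15°
  dir = (cos 15°, sin 15°) = (0.9659, 0.2588); from cell (3,2)
  next x-line at t=0.8386, next y-line at t=2.1250; Δt_x=1.0353, Δt_y=3.8637
    x: enter (4,2) at t=0.8386
    x: enter (5,2) at t=1.8738
    y: enter (5,3) at t=2.1250
    x: enter (6,3) at t=2.9091
    x: enter (7,3) at t=3.9444 ← occupied
  → r_3 = 3.9444
beam 4: φ=270°, α=105°
  dir = (cos 105°, sin 105°) = (-0.2588, 0.9659); from cell (3,2)
  next x-line at t=0.7341, next y-line at t=0.5694; Δt_x=3.8637, Δt_y=1.0353
    y: enter (3,3) at t=0.5694
    x: enter (2,3) at t=0.7341
    y: enter (2,4) at t=1.6047
    y: enter (2,5) at t=2.6400
    y: enter (2,6) at t=3.6752
    x: enter (1,6) at t=4.5978
    y: enter (1,7) at t=4.7105
    y: enter (1,8) at t=5.7458 ← occupied
  → r_4 = 5.7458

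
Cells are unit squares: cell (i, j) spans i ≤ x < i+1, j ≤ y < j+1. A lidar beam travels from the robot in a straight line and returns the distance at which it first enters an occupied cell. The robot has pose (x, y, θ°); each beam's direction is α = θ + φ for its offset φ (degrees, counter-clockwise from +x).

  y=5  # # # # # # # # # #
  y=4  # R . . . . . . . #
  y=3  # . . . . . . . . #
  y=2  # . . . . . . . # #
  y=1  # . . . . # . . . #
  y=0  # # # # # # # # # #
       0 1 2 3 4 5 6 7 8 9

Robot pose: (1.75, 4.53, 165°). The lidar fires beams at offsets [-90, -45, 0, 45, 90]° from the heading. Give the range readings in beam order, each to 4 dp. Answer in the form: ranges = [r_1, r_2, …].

ranges = [0.4866, 0.5427, 0.7765, 0.8660, 2.8978]

beam 1: φ=-90°, α=75°
  d=(0.2588,0.9659)  start (1,4)  tX=0.9659 tY=0.4866  stride 1/|dx|=3.8637 1/|dy|=1.0353
    cross y-line → (1,5), t=0.4866 (wall)
  → r_1 = 0.4866
beam 2: φ=-45°, α=120°
  d=(-0.5000,0.8660)  start (1,4)  tX=1.5000 tY=0.5427  stride 1/|dx|=2.0000 1/|dy|=1.1547
    cross y-line → (1,5), t=0.5427 (wall)
  → r_2 = 0.5427
beam 3: φ=0°, α=165°
  d=(-0.9659,0.2588)  start (1,4)  tX=0.7765 tY=1.8159  stride 1/|dx|=1.0353 1/|dy|=3.8637
    cross x-line → (0,4), t=0.7765 (wall)
  → r_3 = 0.7765
beam 4: φ=45°, α=210°
  d=(-0.8660,-0.5000)  start (1,4)  tX=0.8660 tY=1.0600  stride 1/|dx|=1.1547 1/|dy|=2.0000
    cross x-line → (0,4), t=0.8660 (wall)
  → r_4 = 0.8660
beam 5: φ=90°, α=255°
  d=(-0.2588,-0.9659)  start (1,4)  tX=2.8978 tY=0.5487  stride 1/|dx|=3.8637 1/|dy|=1.0353
    cross y-line → (1,3), t=0.5487
    cross y-line → (1,2), t=1.5840
    cross y-line → (1,1), t=2.6192
    cross x-line → (0,1), t=2.8978 (wall)
  → r_5 = 2.8978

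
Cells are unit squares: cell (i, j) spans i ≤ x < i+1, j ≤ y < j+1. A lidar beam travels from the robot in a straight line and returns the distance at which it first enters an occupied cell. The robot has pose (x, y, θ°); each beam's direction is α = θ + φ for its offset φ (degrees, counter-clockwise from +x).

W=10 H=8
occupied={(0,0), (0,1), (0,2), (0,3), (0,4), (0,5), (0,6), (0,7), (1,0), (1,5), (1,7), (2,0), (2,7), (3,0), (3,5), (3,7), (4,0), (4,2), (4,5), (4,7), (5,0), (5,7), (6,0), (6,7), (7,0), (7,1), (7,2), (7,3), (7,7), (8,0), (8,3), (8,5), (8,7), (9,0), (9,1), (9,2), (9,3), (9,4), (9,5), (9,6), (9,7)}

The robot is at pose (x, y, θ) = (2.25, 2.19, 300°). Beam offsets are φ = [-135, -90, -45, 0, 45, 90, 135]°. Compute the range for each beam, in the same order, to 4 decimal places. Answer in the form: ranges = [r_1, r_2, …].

beam 1: φ=-135°, α=165°
  direction (-0.9659, 0.2588); cell (2,2); t to first gridline: x 0.2588, y 3.1296 (then +1.0353 / +3.8637)
    (1,2) via x @ 0.2588
    (0,2) via x @ 1.2941  # hit
  → r_1 = 1.2941
beam 2: φ=-90°, α=210°
  direction (-0.8660, -0.5000); cell (2,2); t to first gridline: x 0.2887, y 0.3800 (then +1.1547 / +2.0000)
    (1,2) via x @ 0.2887
    (1,1) via y @ 0.3800
    (0,1) via x @ 1.4434  # hit
  → r_2 = 1.4434
beam 3: φ=-45°, α=255°
  direction (-0.2588, -0.9659); cell (2,2); t to first gridline: x 0.9659, y 0.1967 (then +3.8637 / +1.0353)
    (2,1) via y @ 0.1967
    (1,1) via x @ 0.9659
    (1,0) via y @ 1.2320  # hit
  → r_3 = 1.2320
beam 4: φ=0°, α=300°
  direction (0.5000, -0.8660); cell (2,2); t to first gridline: x 1.5000, y 0.2194 (then +2.0000 / +1.1547)
    (2,1) via y @ 0.2194
    (2,0) via y @ 1.3741  # hit
  → r_4 = 1.3741
beam 5: φ=45°, α=345°
  direction (0.9659, -0.2588); cell (2,2); t to first gridline: x 0.7765, y 0.7341 (then +1.0353 / +3.8637)
    (2,1) via y @ 0.7341
    (3,1) via x @ 0.7765
    (4,1) via x @ 1.8117
    (5,1) via x @ 2.8470
    (6,1) via x @ 3.8823
    (6,0) via y @ 4.5978  # hit
  → r_5 = 4.5978
beam 6: φ=90°, α=30°
  direction (0.8660, 0.5000); cell (2,2); t to first gridline: x 0.8660, y 1.6200 (then +1.1547 / +2.0000)
    (3,2) via x @ 0.8660
    (3,3) via y @ 1.6200
    (4,3) via x @ 2.0207
    (5,3) via x @ 3.1754
    (5,4) via y @ 3.6200
    (6,4) via x @ 4.3301
    (7,4) via x @ 5.4848
    (7,5) via y @ 5.6200
    (8,5) via x @ 6.6395  # hit
  → r_6 = 6.6395
beam 7: φ=135°, α=75°
  direction (0.2588, 0.9659); cell (2,2); t to first gridline: x 2.8978, y 0.8386 (then +3.8637 / +1.0353)
    (2,3) via y @ 0.8386
    (2,4) via y @ 1.8738
    (3,4) via x @ 2.8978
    (3,5) via y @ 2.9091  # hit
  → r_7 = 2.9091

ranges = [1.2941, 1.4434, 1.2320, 1.3741, 4.5978, 6.6395, 2.9091]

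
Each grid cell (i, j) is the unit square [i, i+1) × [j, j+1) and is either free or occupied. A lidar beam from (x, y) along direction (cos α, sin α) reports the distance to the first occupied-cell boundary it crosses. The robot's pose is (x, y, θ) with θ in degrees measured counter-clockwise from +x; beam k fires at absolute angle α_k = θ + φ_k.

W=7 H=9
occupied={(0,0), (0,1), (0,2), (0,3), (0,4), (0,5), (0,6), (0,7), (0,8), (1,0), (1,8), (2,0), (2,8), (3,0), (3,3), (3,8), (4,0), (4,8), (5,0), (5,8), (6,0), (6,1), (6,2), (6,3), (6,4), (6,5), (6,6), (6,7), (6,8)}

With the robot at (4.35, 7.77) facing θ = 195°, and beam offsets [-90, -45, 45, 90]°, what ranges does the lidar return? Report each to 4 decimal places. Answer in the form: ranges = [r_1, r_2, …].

beam 1: φ=-90°, α=105°
  direction (-0.2588, 0.9659); cell (4,7); t to first gridline: x 1.3523, y 0.2381 (then +3.8637 / +1.0353)
    (4,8) via y @ 0.2381  # hit
  → r_1 = 0.2381
beam 2: φ=-45°, α=150°
  direction (-0.8660, 0.5000); cell (4,7); t to first gridline: x 0.4041, y 0.4600 (then +1.1547 / +2.0000)
    (3,7) via x @ 0.4041
    (3,8) via y @ 0.4600  # hit
  → r_2 = 0.4600
beam 3: φ=45°, α=240°
  direction (-0.5000, -0.8660); cell (4,7); t to first gridline: x 0.7000, y 0.8891 (then +2.0000 / +1.1547)
    (3,7) via x @ 0.7000
    (3,6) via y @ 0.8891
    (3,5) via y @ 2.0438
    (2,5) via x @ 2.7000
    (2,4) via y @ 3.1985
    (2,3) via y @ 4.3532
    (1,3) via x @ 4.7000
    (1,2) via y @ 5.5079
    (1,1) via y @ 6.6626
    (0,1) via x @ 6.7000  # hit
  → r_3 = 6.7000
beam 4: φ=90°, α=285°
  direction (0.2588, -0.9659); cell (4,7); t to first gridline: x 2.5114, y 0.7972 (then +3.8637 / +1.0353)
    (4,6) via y @ 0.7972
    (4,5) via y @ 1.8324
    (5,5) via x @ 2.5114
    (5,4) via y @ 2.8677
    (5,3) via y @ 3.9030
    (5,2) via y @ 4.9383
    (5,1) via y @ 5.9735
    (6,1) via x @ 6.3751  # hit
  → r_4 = 6.3751

ranges = [0.2381, 0.4600, 6.7000, 6.3751]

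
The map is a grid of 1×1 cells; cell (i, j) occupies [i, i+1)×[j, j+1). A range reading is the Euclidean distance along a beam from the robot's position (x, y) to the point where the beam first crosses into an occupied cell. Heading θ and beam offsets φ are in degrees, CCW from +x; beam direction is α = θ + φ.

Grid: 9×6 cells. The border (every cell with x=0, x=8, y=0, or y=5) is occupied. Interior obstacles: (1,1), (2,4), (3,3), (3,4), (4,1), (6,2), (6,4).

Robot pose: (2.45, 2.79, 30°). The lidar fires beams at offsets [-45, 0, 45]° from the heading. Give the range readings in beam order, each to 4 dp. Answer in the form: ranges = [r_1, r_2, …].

beam 1: φ=-45°, α=345°
  dir = (cos 345°, sin 345°) = (0.9659, -0.2588); from cell (2,2)
  next x-line at t=0.5694, next y-line at t=3.0523; Δt_x=1.0353, Δt_y=3.8637
    x: enter (3,2) at t=0.5694
    x: enter (4,2) at t=1.6047
    x: enter (5,2) at t=2.6400
    y: enter (5,1) at t=3.0523
    x: enter (6,1) at t=3.6752
    x: enter (7,1) at t=4.7105
    x: enter (8,1) at t=5.7458 ← occupied
  → r_1 = 5.7458
beam 2: φ=0°, α=30°
  dir = (cos 30°, sin 30°) = (0.8660, 0.5000); from cell (2,2)
  next x-line at t=0.6351, next y-line at t=0.4200; Δt_x=1.1547, Δt_y=2.0000
    y: enter (2,3) at t=0.4200
    x: enter (3,3) at t=0.6351 ← occupied
  → r_2 = 0.6351
beam 3: φ=45°, α=75°
  dir = (cos 75°, sin 75°) = (0.2588, 0.9659); from cell (2,2)
  next x-line at t=2.1250, next y-line at t=0.2174; Δt_x=3.8637, Δt_y=1.0353
    y: enter (2,3) at t=0.2174
    y: enter (2,4) at t=1.2527 ← occupied
  → r_3 = 1.2527

ranges = [5.7458, 0.6351, 1.2527]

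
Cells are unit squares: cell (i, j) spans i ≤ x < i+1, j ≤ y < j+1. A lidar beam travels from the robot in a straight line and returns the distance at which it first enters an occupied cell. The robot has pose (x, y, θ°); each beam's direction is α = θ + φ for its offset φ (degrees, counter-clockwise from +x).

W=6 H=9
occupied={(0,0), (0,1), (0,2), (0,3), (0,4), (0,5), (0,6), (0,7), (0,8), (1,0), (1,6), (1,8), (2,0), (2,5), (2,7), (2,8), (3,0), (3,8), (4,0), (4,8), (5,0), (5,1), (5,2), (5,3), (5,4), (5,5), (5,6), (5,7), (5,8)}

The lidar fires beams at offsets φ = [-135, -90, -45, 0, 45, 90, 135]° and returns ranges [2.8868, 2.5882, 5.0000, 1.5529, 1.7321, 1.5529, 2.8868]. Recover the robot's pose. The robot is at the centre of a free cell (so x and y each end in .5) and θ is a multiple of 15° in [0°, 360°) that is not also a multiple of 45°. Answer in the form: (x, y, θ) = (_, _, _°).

(x, y, θ) = (2.5, 3.5, 105°)

The pose lattice has 25·16 = 400 candidates. Test each by forward raycasting.
  (2.5, 6.5, 60°): beam 1 = 0.5176 ≠ 2.8868 ✗
  (1.5, 3.5, 120°): beam 1 = 3.6235 ≠ 2.8868 ✗
  (1.5, 1.5, 255°): beam 1 = 1.0000 ≠ 2.8868 ✗
  …
  (2.5, 3.5, 105°): r_1=2.8868, r_2=2.5882, r_3=5.0000, r_4=1.5529, r_5=1.7321, r_6=1.5529, r_7=2.8868 — all match ✓
Only this pose fits every beam.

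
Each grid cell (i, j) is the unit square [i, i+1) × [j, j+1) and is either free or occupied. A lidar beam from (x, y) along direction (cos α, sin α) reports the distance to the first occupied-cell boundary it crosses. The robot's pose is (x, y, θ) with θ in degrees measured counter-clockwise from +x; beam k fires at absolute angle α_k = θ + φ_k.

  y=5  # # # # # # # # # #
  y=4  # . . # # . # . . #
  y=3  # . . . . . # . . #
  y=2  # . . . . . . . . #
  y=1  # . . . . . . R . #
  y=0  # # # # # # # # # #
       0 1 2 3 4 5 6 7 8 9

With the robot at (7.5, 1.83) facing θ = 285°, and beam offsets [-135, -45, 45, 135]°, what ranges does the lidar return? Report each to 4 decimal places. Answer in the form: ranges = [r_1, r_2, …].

beam 1: φ=-135°, α=150°
  d=(-0.8660,0.5000)  start (7,1)  tX=0.5774 tY=0.3400  stride 1/|dx|=1.1547 1/|dy|=2.0000
    cross y-line → (7,2), t=0.3400
    cross x-line → (6,2), t=0.5774
    cross x-line → (5,2), t=1.7321
    cross y-line → (5,3), t=2.3400
    cross x-line → (4,3), t=2.8868
    cross x-line → (3,3), t=4.0415
    cross y-line → (3,4), t=4.3400 (wall)
  → r_1 = 4.3400
beam 2: φ=-45°, α=240°
  d=(-0.5000,-0.8660)  start (7,1)  tX=1.0000 tY=0.9584  stride 1/|dx|=2.0000 1/|dy|=1.1547
    cross y-line → (7,0), t=0.9584 (wall)
  → r_2 = 0.9584
beam 3: φ=45°, α=330°
  d=(0.8660,-0.5000)  start (7,1)  tX=0.5774 tY=1.6600  stride 1/|dx|=1.1547 1/|dy|=2.0000
    cross x-line → (8,1), t=0.5774
    cross y-line → (8,0), t=1.6600 (wall)
  → r_3 = 1.6600
beam 4: φ=135°, α=60°
  d=(0.5000,0.8660)  start (7,1)  tX=1.0000 tY=0.1963  stride 1/|dx|=2.0000 1/|dy|=1.1547
    cross y-line → (7,2), t=0.1963
    cross x-line → (8,2), t=1.0000
    cross y-line → (8,3), t=1.3510
    cross y-line → (8,4), t=2.5057
    cross x-line → (9,4), t=3.0000 (wall)
  → r_4 = 3.0000

ranges = [4.3400, 0.9584, 1.6600, 3.0000]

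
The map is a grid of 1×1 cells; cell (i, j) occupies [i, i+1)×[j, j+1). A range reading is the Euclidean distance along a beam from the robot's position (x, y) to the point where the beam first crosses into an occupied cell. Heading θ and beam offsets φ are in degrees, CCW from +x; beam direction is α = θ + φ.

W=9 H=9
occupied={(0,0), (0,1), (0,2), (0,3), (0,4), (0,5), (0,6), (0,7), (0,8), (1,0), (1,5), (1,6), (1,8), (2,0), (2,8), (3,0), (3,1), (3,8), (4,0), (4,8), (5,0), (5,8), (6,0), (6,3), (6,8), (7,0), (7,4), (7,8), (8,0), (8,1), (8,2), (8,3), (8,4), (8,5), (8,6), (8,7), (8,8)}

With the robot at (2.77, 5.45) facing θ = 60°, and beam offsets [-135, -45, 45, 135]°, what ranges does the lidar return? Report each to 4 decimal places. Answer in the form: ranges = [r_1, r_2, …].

beam 1: φ=-135°, α=285°
  d=(0.2588,-0.9659)  start (2,5)  tX=0.8887 tY=0.4659  stride 1/|dx|=3.8637 1/|dy|=1.0353
    cross y-line → (2,4), t=0.4659
    cross x-line → (3,4), t=0.8887
    cross y-line → (3,3), t=1.5012
    cross y-line → (3,2), t=2.5364
    cross y-line → (3,1), t=3.5717 (wall)
  → r_1 = 3.5717
beam 2: φ=-45°, α=15°
  d=(0.9659,0.2588)  start (2,5)  tX=0.2381 tY=2.1250  stride 1/|dx|=1.0353 1/|dy|=3.8637
    cross x-line → (3,5), t=0.2381
    cross x-line → (4,5), t=1.2734
    cross y-line → (4,6), t=2.1250
    cross x-line → (5,6), t=2.3087
    cross x-line → (6,6), t=3.3439
    cross x-line → (7,6), t=4.3792
    cross x-line → (8,6), t=5.4145 (wall)
  → r_2 = 5.4145
beam 3: φ=45°, α=105°
  d=(-0.2588,0.9659)  start (2,5)  tX=2.9751 tY=0.5694  stride 1/|dx|=3.8637 1/|dy|=1.0353
    cross y-line → (2,6), t=0.5694
    cross y-line → (2,7), t=1.6047
    cross y-line → (2,8), t=2.6400 (wall)
  → r_3 = 2.6400
beam 4: φ=135°, α=195°
  d=(-0.9659,-0.2588)  start (2,5)  tX=0.7972 tY=1.7387  stride 1/|dx|=1.0353 1/|dy|=3.8637
    cross x-line → (1,5), t=0.7972 (wall)
  → r_4 = 0.7972

ranges = [3.5717, 5.4145, 2.6400, 0.7972]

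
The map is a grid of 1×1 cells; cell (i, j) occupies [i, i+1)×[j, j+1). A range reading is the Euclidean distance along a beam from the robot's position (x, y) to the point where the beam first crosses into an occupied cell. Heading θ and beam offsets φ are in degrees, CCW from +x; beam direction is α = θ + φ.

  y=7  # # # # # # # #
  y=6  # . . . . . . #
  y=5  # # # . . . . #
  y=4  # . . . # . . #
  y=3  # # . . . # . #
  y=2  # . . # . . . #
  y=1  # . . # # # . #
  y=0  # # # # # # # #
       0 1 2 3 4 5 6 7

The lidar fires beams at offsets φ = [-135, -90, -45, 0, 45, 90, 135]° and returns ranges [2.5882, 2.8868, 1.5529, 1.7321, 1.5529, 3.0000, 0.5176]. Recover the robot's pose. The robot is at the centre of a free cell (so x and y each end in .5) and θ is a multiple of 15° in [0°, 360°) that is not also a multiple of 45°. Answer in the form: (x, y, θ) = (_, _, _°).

(x, y, θ) = (4.5, 5.5, 120°)

The pose lattice has 27·16 = 432 candidates. Test each by forward raycasting.
  (5.5, 4.5, 165°): beam 1 = 1.7321 ≠ 2.5882 ✗
  (3.5, 6.5, 150°): beam 1 = 1.9319 ≠ 2.5882 ✗
  (4.5, 3.5, 105°): beam 1 = 0.5774 ≠ 2.5882 ✗
  (6.5, 3.5, 285°): beam 1 = 0.5774 ≠ 2.5882 ✗
  …
  (4.5, 5.5, 120°): r_1=2.5882, r_2=2.8868, r_3=1.5529, r_4=1.7321, r_5=1.5529, r_6=3.0000, r_7=0.5176 — all match ✓
Only this pose fits every beam.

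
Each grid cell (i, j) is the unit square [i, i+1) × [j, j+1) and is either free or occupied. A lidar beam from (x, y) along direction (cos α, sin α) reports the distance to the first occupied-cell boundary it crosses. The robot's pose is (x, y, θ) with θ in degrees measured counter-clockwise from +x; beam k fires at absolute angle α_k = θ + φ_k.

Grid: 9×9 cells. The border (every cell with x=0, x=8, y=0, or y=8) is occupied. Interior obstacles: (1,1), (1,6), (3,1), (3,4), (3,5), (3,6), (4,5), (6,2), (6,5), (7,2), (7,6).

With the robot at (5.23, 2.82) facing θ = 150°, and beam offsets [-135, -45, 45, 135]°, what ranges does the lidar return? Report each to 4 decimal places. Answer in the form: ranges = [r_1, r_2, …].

ranges = [2.8677, 2.2569, 3.3439, 1.8842]

beam 1: φ=-135°, α=15°
  direction (0.9659, 0.2588); cell (5,2); t to first gridline: x 0.7972, y 0.6955 (then +1.0353 / +3.8637)
    (5,3) via y @ 0.6955
    (6,3) via x @ 0.7972
    (7,3) via x @ 1.8324
    (8,3) via x @ 2.8677  # hit
  → r_1 = 2.8677
beam 2: φ=-45°, α=105°
  direction (-0.2588, 0.9659); cell (5,2); t to first gridline: x 0.8887, y 0.1863 (then +3.8637 / +1.0353)
    (5,3) via y @ 0.1863
    (4,3) via x @ 0.8887
    (4,4) via y @ 1.2216
    (4,5) via y @ 2.2569  # hit
  → r_2 = 2.2569
beam 3: φ=45°, α=195°
  direction (-0.9659, -0.2588); cell (5,2); t to first gridline: x 0.2381, y 3.1682 (then +1.0353 / +3.8637)
    (4,2) via x @ 0.2381
    (3,2) via x @ 1.2734
    (2,2) via x @ 2.3087
    (2,1) via y @ 3.1682
    (1,1) via x @ 3.3439  # hit
  → r_3 = 3.3439
beam 4: φ=135°, α=285°
  direction (0.2588, -0.9659); cell (5,2); t to first gridline: x 2.9751, y 0.8489 (then +3.8637 / +1.0353)
    (5,1) via y @ 0.8489
    (5,0) via y @ 1.8842  # hit
  → r_4 = 1.8842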